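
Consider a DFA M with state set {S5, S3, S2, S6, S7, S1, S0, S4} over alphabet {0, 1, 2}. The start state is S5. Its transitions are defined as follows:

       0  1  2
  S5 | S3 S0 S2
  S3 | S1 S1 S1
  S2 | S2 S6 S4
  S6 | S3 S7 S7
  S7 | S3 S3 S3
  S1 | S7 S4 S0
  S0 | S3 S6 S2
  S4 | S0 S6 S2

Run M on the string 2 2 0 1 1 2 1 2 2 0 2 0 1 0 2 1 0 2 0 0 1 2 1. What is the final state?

S5 → S2 → S4 → S0 → S6 → S7 → S3 → S1 → S0 → S2 → S2 → S4 → S0 → S6 → S3 → S1 → S4 → S0 → S2 → S2 → S2 → S6 → S7 → S3

S3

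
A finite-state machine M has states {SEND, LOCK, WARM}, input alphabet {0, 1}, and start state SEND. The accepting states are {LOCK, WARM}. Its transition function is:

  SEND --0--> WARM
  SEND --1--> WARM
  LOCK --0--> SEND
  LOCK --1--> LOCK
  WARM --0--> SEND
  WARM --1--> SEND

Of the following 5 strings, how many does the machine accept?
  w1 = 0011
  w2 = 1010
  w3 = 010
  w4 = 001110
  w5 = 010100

1

w1: Trace: SEND -0-> WARM -0-> SEND -1-> WARM -1-> SEND  → end SEND, rejected
w2: Trace: SEND -1-> WARM -0-> SEND -1-> WARM -0-> SEND  → end SEND, rejected
w3: Trace: SEND -0-> WARM -1-> SEND -0-> WARM  → end WARM, accepted
w4: Trace: SEND -0-> WARM -0-> SEND -1-> WARM -1-> SEND -1-> WARM -0-> SEND  → end SEND, rejected
w5: Trace: SEND -0-> WARM -1-> SEND -0-> WARM -1-> SEND -0-> WARM -0-> SEND  → end SEND, rejected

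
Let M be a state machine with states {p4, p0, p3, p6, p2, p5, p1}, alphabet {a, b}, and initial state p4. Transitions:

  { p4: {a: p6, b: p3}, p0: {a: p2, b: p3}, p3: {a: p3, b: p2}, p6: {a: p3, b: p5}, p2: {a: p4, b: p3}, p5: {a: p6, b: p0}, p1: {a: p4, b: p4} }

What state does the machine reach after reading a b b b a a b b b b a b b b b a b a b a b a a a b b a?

p3

Trace: p4 -a-> p6 -b-> p5 -b-> p0 -b-> p3 -a-> p3 -a-> p3 -b-> p2 -b-> p3 -b-> p2 -b-> p3 -a-> p3 -b-> p2 -b-> p3 -b-> p2 -b-> p3 -a-> p3 -b-> p2 -a-> p4 -b-> p3 -a-> p3 -b-> p2 -a-> p4 -a-> p6 -a-> p3 -b-> p2 -b-> p3 -a-> p3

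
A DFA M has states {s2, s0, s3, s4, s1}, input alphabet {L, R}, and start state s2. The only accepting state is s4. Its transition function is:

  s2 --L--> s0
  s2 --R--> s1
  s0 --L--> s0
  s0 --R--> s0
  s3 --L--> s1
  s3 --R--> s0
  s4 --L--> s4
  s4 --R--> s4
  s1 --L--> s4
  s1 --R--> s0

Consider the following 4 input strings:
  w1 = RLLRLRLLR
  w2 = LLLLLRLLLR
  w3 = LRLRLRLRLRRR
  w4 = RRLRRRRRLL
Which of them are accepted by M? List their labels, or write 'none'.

w1

w1:
  start at s2
  read 'R': s2 → s1
  read 'L': s1 → s4
  read 'L': s4 → s4
  read 'R': s4 → s4
  read 'L': s4 → s4
  read 'R': s4 → s4
  read 'L': s4 → s4
  read 'L': s4 → s4
  read 'R': s4 → s4
  end s4, accepted
w2:
  start at s2
  read 'L': s2 → s0
  read 'L': s0 → s0
  read 'L': s0 → s0
  read 'L': s0 → s0
  read 'L': s0 → s0
  read 'R': s0 → s0
  read 'L': s0 → s0
  read 'L': s0 → s0
  read 'L': s0 → s0
  read 'R': s0 → s0
  end s0, rejected
w3:
  start at s2
  read 'L': s2 → s0
  read 'R': s0 → s0
  read 'L': s0 → s0
  read 'R': s0 → s0
  read 'L': s0 → s0
  read 'R': s0 → s0
  read 'L': s0 → s0
  read 'R': s0 → s0
  read 'L': s0 → s0
  read 'R': s0 → s0
  read 'R': s0 → s0
  read 'R': s0 → s0
  end s0, rejected
w4:
  start at s2
  read 'R': s2 → s1
  read 'R': s1 → s0
  read 'L': s0 → s0
  read 'R': s0 → s0
  read 'R': s0 → s0
  read 'R': s0 → s0
  read 'R': s0 → s0
  read 'R': s0 → s0
  read 'L': s0 → s0
  read 'L': s0 → s0
  end s0, rejected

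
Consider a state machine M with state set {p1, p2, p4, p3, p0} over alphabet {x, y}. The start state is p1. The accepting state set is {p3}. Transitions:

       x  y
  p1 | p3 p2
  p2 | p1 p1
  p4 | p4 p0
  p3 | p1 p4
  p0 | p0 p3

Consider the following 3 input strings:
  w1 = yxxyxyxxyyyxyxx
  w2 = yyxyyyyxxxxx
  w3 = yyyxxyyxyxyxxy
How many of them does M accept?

1

w1:
  start at p1
  read 'y': p1 → p2
  read 'x': p2 → p1
  read 'x': p1 → p3
  read 'y': p3 → p4
  read 'x': p4 → p4
  read 'y': p4 → p0
  read 'x': p0 → p0
  read 'x': p0 → p0
  read 'y': p0 → p3
  read 'y': p3 → p4
  read 'y': p4 → p0
  read 'x': p0 → p0
  read 'y': p0 → p3
  read 'x': p3 → p1
  read 'x': p1 → p3
  end p3, accepted
w2:
  start at p1
  read 'y': p1 → p2
  read 'y': p2 → p1
  read 'x': p1 → p3
  read 'y': p3 → p4
  read 'y': p4 → p0
  read 'y': p0 → p3
  read 'y': p3 → p4
  read 'x': p4 → p4
  read 'x': p4 → p4
  read 'x': p4 → p4
  read 'x': p4 → p4
  read 'x': p4 → p4
  end p4, rejected
w3:
  start at p1
  read 'y': p1 → p2
  read 'y': p2 → p1
  read 'y': p1 → p2
  read 'x': p2 → p1
  read 'x': p1 → p3
  read 'y': p3 → p4
  read 'y': p4 → p0
  read 'x': p0 → p0
  read 'y': p0 → p3
  read 'x': p3 → p1
  read 'y': p1 → p2
  read 'x': p2 → p1
  read 'x': p1 → p3
  read 'y': p3 → p4
  end p4, rejected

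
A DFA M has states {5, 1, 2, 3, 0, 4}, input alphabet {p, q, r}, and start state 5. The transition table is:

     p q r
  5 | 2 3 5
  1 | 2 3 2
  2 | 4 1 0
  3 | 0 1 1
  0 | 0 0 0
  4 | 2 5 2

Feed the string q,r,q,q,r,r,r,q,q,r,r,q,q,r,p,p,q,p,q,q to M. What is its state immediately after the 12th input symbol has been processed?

0

Trace: 5 -q-> 3 -r-> 1 -q-> 3 -q-> 1 -r-> 2 -r-> 0 -r-> 0 -q-> 0 -q-> 0 -r-> 0 -r-> 0 -q-> 0
After 12 symbols: 0.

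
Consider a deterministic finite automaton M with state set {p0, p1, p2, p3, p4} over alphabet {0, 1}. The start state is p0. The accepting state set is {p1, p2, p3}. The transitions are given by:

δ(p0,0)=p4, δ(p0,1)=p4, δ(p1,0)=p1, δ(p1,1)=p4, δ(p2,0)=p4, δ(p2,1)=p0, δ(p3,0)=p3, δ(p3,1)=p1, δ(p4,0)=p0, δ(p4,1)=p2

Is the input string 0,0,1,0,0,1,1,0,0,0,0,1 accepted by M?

No

Trace: p0 -0-> p4 -0-> p0 -1-> p4 -0-> p0 -0-> p4 -1-> p2 -1-> p0 -0-> p4 -0-> p0 -0-> p4 -0-> p0 -1-> p4
End state p4 is not accepting.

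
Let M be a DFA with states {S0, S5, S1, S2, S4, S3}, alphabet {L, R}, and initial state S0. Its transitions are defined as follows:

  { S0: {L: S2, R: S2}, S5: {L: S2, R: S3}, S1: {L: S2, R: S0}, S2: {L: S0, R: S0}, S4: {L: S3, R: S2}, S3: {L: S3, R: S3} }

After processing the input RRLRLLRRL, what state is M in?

start at S0
read 'R': S0 → S2
read 'R': S2 → S0
read 'L': S0 → S2
read 'R': S2 → S0
read 'L': S0 → S2
read 'L': S2 → S0
read 'R': S0 → S2
read 'R': S2 → S0
read 'L': S0 → S2

S2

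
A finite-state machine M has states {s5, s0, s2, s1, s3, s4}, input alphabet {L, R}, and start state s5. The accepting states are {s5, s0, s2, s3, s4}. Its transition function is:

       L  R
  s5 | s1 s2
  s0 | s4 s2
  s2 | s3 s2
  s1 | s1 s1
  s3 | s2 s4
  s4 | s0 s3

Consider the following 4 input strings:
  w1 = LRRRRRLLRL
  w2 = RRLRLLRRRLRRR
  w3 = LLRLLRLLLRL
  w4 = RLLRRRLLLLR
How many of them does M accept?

2

w1: Trace: s5 -L-> s1 -R-> s1 -R-> s1 -R-> s1 -R-> s1 -R-> s1 -L-> s1 -L-> s1 -R-> s1 -L-> s1  → end s1, rejected
w2: Trace: s5 -R-> s2 -R-> s2 -L-> s3 -R-> s4 -L-> s0 -L-> s4 -R-> s3 -R-> s4 -R-> s3 -L-> s2 -R-> s2 -R-> s2 -R-> s2  → end s2, accepted
w3: Trace: s5 -L-> s1 -L-> s1 -R-> s1 -L-> s1 -L-> s1 -R-> s1 -L-> s1 -L-> s1 -L-> s1 -R-> s1 -L-> s1  → end s1, rejected
w4: Trace: s5 -R-> s2 -L-> s3 -L-> s2 -R-> s2 -R-> s2 -R-> s2 -L-> s3 -L-> s2 -L-> s3 -L-> s2 -R-> s2  → end s2, accepted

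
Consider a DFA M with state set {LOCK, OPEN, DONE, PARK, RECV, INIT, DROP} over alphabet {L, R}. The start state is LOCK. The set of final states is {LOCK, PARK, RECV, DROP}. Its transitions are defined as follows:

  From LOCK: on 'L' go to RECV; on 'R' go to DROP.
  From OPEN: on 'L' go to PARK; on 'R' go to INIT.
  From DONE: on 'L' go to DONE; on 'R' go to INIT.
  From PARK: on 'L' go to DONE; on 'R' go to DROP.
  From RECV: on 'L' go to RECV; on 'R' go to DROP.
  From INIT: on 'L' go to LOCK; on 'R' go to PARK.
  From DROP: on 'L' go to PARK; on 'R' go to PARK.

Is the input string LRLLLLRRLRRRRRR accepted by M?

Yes

Trace: LOCK -L-> RECV -R-> DROP -L-> PARK -L-> DONE -L-> DONE -L-> DONE -R-> INIT -R-> PARK -L-> DONE -R-> INIT -R-> PARK -R-> DROP -R-> PARK -R-> DROP -R-> PARK
End state PARK is accepting.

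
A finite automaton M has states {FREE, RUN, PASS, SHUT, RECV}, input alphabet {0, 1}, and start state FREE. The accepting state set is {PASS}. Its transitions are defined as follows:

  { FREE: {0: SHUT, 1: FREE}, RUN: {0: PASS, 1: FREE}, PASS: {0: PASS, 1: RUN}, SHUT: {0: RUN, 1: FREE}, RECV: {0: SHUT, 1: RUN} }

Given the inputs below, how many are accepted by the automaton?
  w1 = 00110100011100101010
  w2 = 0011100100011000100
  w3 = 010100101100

1

w1: Trace: FREE -0-> SHUT -0-> RUN -1-> FREE -1-> FREE -0-> SHUT -1-> FREE -0-> SHUT -0-> RUN -0-> PASS -1-> RUN -1-> FREE -1-> FREE -0-> SHUT -0-> RUN -1-> FREE -0-> SHUT -1-> FREE -0-> SHUT -1-> FREE -0-> SHUT  → end SHUT, rejected
w2: Trace: FREE -0-> SHUT -0-> RUN -1-> FREE -1-> FREE -1-> FREE -0-> SHUT -0-> RUN -1-> FREE -0-> SHUT -0-> RUN -0-> PASS -1-> RUN -1-> FREE -0-> SHUT -0-> RUN -0-> PASS -1-> RUN -0-> PASS -0-> PASS  → end PASS, accepted
w3: Trace: FREE -0-> SHUT -1-> FREE -0-> SHUT -1-> FREE -0-> SHUT -0-> RUN -1-> FREE -0-> SHUT -1-> FREE -1-> FREE -0-> SHUT -0-> RUN  → end RUN, rejected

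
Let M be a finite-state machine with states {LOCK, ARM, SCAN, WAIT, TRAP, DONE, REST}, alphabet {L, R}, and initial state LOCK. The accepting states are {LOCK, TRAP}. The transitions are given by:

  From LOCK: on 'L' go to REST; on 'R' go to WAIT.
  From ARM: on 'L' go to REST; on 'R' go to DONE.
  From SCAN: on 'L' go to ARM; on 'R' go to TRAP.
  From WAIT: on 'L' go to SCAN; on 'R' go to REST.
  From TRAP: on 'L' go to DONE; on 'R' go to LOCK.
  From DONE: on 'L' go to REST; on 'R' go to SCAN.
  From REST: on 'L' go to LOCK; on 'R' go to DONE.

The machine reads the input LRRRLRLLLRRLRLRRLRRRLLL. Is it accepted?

Yes

Trace: LOCK -L-> REST -R-> DONE -R-> SCAN -R-> TRAP -L-> DONE -R-> SCAN -L-> ARM -L-> REST -L-> LOCK -R-> WAIT -R-> REST -L-> LOCK -R-> WAIT -L-> SCAN -R-> TRAP -R-> LOCK -L-> REST -R-> DONE -R-> SCAN -R-> TRAP -L-> DONE -L-> REST -L-> LOCK
End state LOCK is accepting.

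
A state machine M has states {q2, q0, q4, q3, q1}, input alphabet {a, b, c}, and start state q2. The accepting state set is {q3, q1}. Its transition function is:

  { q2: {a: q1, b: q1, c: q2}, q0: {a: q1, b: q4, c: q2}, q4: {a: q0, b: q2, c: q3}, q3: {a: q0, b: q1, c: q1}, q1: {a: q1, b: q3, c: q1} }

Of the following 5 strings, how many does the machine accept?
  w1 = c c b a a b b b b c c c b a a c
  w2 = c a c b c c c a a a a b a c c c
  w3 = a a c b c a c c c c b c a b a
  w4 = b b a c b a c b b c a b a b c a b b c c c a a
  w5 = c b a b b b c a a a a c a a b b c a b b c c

w1:
  start at q2
  read 'c': q2 → q2
  read 'c': q2 → q2
  read 'b': q2 → q1
  read 'a': q1 → q1
  read 'a': q1 → q1
  read 'b': q1 → q3
  read 'b': q3 → q1
  read 'b': q1 → q3
  read 'b': q3 → q1
  read 'c': q1 → q1
  read 'c': q1 → q1
  read 'c': q1 → q1
  read 'b': q1 → q3
  read 'a': q3 → q0
  read 'a': q0 → q1
  read 'c': q1 → q1
  end q1, accepted
w2:
  start at q2
  read 'c': q2 → q2
  read 'a': q2 → q1
  read 'c': q1 → q1
  read 'b': q1 → q3
  read 'c': q3 → q1
  read 'c': q1 → q1
  read 'c': q1 → q1
  read 'a': q1 → q1
  read 'a': q1 → q1
  read 'a': q1 → q1
  read 'a': q1 → q1
  read 'b': q1 → q3
  read 'a': q3 → q0
  read 'c': q0 → q2
  read 'c': q2 → q2
  read 'c': q2 → q2
  end q2, rejected
w3:
  start at q2
  read 'a': q2 → q1
  read 'a': q1 → q1
  read 'c': q1 → q1
  read 'b': q1 → q3
  read 'c': q3 → q1
  read 'a': q1 → q1
  read 'c': q1 → q1
  read 'c': q1 → q1
  read 'c': q1 → q1
  read 'c': q1 → q1
  read 'b': q1 → q3
  read 'c': q3 → q1
  read 'a': q1 → q1
  read 'b': q1 → q3
  read 'a': q3 → q0
  end q0, rejected
w4:
  start at q2
  read 'b': q2 → q1
  read 'b': q1 → q3
  read 'a': q3 → q0
  read 'c': q0 → q2
  read 'b': q2 → q1
  read 'a': q1 → q1
  read 'c': q1 → q1
  read 'b': q1 → q3
  read 'b': q3 → q1
  read 'c': q1 → q1
  read 'a': q1 → q1
  read 'b': q1 → q3
  read 'a': q3 → q0
  read 'b': q0 → q4
  read 'c': q4 → q3
  read 'a': q3 → q0
  read 'b': q0 → q4
  read 'b': q4 → q2
  read 'c': q2 → q2
  read 'c': q2 → q2
  read 'c': q2 → q2
  read 'a': q2 → q1
  read 'a': q1 → q1
  end q1, accepted
w5:
  start at q2
  read 'c': q2 → q2
  read 'b': q2 → q1
  read 'a': q1 → q1
  read 'b': q1 → q3
  read 'b': q3 → q1
  read 'b': q1 → q3
  read 'c': q3 → q1
  read 'a': q1 → q1
  read 'a': q1 → q1
  read 'a': q1 → q1
  read 'a': q1 → q1
  read 'c': q1 → q1
  read 'a': q1 → q1
  read 'a': q1 → q1
  read 'b': q1 → q3
  read 'b': q3 → q1
  read 'c': q1 → q1
  read 'a': q1 → q1
  read 'b': q1 → q3
  read 'b': q3 → q1
  read 'c': q1 → q1
  read 'c': q1 → q1
  end q1, accepted

3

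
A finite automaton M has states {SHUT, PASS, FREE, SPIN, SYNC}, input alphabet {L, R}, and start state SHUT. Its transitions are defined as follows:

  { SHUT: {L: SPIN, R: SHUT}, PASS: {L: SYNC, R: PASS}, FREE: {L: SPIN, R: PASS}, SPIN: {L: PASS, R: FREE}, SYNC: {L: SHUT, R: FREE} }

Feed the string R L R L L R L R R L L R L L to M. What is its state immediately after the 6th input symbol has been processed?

start at SHUT
read 'R': SHUT → SHUT
read 'L': SHUT → SPIN
read 'R': SPIN → FREE
read 'L': FREE → SPIN
read 'L': SPIN → PASS
read 'R': PASS → PASS
After 6 symbols: PASS.

PASS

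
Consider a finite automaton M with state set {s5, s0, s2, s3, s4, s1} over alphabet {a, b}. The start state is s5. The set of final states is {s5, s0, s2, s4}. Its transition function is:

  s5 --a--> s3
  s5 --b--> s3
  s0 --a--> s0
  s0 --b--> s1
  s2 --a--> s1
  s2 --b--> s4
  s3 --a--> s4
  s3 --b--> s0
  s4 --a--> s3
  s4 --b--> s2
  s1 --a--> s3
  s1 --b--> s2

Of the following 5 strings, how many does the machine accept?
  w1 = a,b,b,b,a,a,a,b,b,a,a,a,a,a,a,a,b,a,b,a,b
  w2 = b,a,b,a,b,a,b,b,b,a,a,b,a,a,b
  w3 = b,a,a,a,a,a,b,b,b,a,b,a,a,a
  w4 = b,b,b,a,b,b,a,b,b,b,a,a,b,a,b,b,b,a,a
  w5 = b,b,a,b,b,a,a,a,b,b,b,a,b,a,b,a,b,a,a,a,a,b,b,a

w1: s5 → s3 → s0 → s1 → s2 → s1 → s3 → s4 → s2 → s4 → s3 → s4 → s3 → s4 → s3 → s4 → s3 → s0 → s0 → s1 → s3 → s0  → end s0, accepted
w2: s5 → s3 → s4 → s2 → s1 → s2 → s1 → s2 → s4 → s2 → s1 → s3 → s0 → s0 → s0 → s1  → end s1, rejected
w3: s5 → s3 → s4 → s3 → s4 → s3 → s4 → s2 → s4 → s2 → s1 → s2 → s1 → s3 → s4  → end s4, accepted
w4: s5 → s3 → s0 → s1 → s3 → s0 → s1 → s3 → s0 → s1 → s2 → s1 → s3 → s0 → s0 → s1 → s2 → s4 → s3 → s4  → end s4, accepted
w5: s5 → s3 → s0 → s0 → s1 → s2 → s1 → s3 → s4 → s2 → s4 → s2 → s1 → s2 → s1 → s2 → s1 → s2 → s1 → s3 → s4 → s3 → s0 → s1 → s3  → end s3, rejected

3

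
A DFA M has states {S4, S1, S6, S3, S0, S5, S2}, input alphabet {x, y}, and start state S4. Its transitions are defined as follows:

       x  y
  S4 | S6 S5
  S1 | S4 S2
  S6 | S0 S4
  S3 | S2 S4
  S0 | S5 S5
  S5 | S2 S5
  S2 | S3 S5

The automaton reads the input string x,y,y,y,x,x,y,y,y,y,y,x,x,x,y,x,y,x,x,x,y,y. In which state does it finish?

S4 → S6 → S4 → S5 → S5 → S2 → S3 → S4 → S5 → S5 → S5 → S5 → S2 → S3 → S2 → S5 → S2 → S5 → S2 → S3 → S2 → S5 → S5

S5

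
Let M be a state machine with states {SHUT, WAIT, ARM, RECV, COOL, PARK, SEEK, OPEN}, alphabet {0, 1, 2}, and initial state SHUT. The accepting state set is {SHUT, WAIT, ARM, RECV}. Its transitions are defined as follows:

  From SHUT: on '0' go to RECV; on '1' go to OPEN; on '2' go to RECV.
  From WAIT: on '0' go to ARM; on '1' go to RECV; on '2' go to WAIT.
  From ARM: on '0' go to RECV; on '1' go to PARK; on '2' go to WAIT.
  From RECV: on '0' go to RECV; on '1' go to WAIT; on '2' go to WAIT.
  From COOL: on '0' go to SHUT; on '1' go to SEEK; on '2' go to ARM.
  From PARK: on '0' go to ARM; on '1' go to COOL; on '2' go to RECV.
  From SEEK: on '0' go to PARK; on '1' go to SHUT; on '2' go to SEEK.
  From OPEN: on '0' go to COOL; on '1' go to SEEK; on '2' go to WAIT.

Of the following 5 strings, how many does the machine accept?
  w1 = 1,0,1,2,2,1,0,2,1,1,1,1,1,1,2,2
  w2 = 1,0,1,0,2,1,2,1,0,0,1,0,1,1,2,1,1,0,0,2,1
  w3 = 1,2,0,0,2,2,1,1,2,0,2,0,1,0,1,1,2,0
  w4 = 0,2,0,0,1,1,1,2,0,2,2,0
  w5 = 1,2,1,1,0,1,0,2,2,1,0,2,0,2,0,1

w1: Trace: SHUT -1-> OPEN -0-> COOL -1-> SEEK -2-> SEEK -2-> SEEK -1-> SHUT -0-> RECV -2-> WAIT -1-> RECV -1-> WAIT -1-> RECV -1-> WAIT -1-> RECV -1-> WAIT -2-> WAIT -2-> WAIT  → end WAIT, accepted
w2: Trace: SHUT -1-> OPEN -0-> COOL -1-> SEEK -0-> PARK -2-> RECV -1-> WAIT -2-> WAIT -1-> RECV -0-> RECV -0-> RECV -1-> WAIT -0-> ARM -1-> PARK -1-> COOL -2-> ARM -1-> PARK -1-> COOL -0-> SHUT -0-> RECV -2-> WAIT -1-> RECV  → end RECV, accepted
w3: Trace: SHUT -1-> OPEN -2-> WAIT -0-> ARM -0-> RECV -2-> WAIT -2-> WAIT -1-> RECV -1-> WAIT -2-> WAIT -0-> ARM -2-> WAIT -0-> ARM -1-> PARK -0-> ARM -1-> PARK -1-> COOL -2-> ARM -0-> RECV  → end RECV, accepted
w4: Trace: SHUT -0-> RECV -2-> WAIT -0-> ARM -0-> RECV -1-> WAIT -1-> RECV -1-> WAIT -2-> WAIT -0-> ARM -2-> WAIT -2-> WAIT -0-> ARM  → end ARM, accepted
w5: Trace: SHUT -1-> OPEN -2-> WAIT -1-> RECV -1-> WAIT -0-> ARM -1-> PARK -0-> ARM -2-> WAIT -2-> WAIT -1-> RECV -0-> RECV -2-> WAIT -0-> ARM -2-> WAIT -0-> ARM -1-> PARK  → end PARK, rejected

4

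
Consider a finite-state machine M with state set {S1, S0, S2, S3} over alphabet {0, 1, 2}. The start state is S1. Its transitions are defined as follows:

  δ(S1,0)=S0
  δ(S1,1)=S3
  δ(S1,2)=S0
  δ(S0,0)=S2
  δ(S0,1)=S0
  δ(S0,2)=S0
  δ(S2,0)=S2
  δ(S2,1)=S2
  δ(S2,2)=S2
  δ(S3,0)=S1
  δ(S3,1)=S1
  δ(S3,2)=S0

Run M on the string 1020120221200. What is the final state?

Trace: S1 -1-> S3 -0-> S1 -2-> S0 -0-> S2 -1-> S2 -2-> S2 -0-> S2 -2-> S2 -2-> S2 -1-> S2 -2-> S2 -0-> S2 -0-> S2

S2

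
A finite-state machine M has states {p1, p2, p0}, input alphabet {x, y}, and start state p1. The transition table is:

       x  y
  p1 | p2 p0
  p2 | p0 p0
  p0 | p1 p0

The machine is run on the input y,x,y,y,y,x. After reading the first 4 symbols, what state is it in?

Trace: p1 -y-> p0 -x-> p1 -y-> p0 -y-> p0
After 4 symbols: p0.

p0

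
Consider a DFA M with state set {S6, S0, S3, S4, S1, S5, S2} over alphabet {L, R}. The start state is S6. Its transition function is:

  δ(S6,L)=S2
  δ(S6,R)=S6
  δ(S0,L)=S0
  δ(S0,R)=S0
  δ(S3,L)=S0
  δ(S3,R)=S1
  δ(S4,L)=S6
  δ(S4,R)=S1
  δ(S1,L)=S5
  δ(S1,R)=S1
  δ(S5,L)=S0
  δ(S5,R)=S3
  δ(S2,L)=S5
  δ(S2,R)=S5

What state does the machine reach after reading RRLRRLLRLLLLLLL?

S0

start at S6
read 'R': S6 → S6
read 'R': S6 → S6
read 'L': S6 → S2
read 'R': S2 → S5
read 'R': S5 → S3
read 'L': S3 → S0
read 'L': S0 → S0
read 'R': S0 → S0
read 'L': S0 → S0
read 'L': S0 → S0
read 'L': S0 → S0
read 'L': S0 → S0
read 'L': S0 → S0
read 'L': S0 → S0
read 'L': S0 → S0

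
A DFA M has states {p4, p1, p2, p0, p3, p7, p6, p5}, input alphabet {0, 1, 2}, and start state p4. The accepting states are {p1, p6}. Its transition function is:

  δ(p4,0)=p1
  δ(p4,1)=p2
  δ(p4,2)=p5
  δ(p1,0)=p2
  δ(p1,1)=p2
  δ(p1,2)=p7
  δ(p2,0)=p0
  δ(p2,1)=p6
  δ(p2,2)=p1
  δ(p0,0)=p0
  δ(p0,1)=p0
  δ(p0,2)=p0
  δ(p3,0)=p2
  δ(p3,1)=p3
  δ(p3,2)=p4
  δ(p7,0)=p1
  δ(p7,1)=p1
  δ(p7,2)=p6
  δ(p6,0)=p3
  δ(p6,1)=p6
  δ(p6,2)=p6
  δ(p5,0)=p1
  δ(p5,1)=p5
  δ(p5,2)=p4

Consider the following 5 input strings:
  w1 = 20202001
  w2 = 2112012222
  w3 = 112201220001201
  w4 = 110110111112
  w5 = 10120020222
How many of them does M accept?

w1:
  start at p4
  read '2': p4 → p5
  read '0': p5 → p1
  read '2': p1 → p7
  read '0': p7 → p1
  read '2': p1 → p7
  read '0': p7 → p1
  read '0': p1 → p2
  read '1': p2 → p6
  end p6, accepted
w2:
  start at p4
  read '2': p4 → p5
  read '1': p5 → p5
  read '1': p5 → p5
  read '2': p5 → p4
  read '0': p4 → p1
  read '1': p1 → p2
  read '2': p2 → p1
  read '2': p1 → p7
  read '2': p7 → p6
  read '2': p6 → p6
  end p6, accepted
w3:
  start at p4
  read '1': p4 → p2
  read '1': p2 → p6
  read '2': p6 → p6
  read '2': p6 → p6
  read '0': p6 → p3
  read '1': p3 → p3
  read '2': p3 → p4
  read '2': p4 → p5
  read '0': p5 → p1
  read '0': p1 → p2
  read '0': p2 → p0
  read '1': p0 → p0
  read '2': p0 → p0
  read '0': p0 → p0
  read '1': p0 → p0
  end p0, rejected
w4:
  start at p4
  read '1': p4 → p2
  read '1': p2 → p6
  read '0': p6 → p3
  read '1': p3 → p3
  read '1': p3 → p3
  read '0': p3 → p2
  read '1': p2 → p6
  read '1': p6 → p6
  read '1': p6 → p6
  read '1': p6 → p6
  read '1': p6 → p6
  read '2': p6 → p6
  end p6, accepted
w5:
  start at p4
  read '1': p4 → p2
  read '0': p2 → p0
  read '1': p0 → p0
  read '2': p0 → p0
  read '0': p0 → p0
  read '0': p0 → p0
  read '2': p0 → p0
  read '0': p0 → p0
  read '2': p0 → p0
  read '2': p0 → p0
  read '2': p0 → p0
  end p0, rejected

3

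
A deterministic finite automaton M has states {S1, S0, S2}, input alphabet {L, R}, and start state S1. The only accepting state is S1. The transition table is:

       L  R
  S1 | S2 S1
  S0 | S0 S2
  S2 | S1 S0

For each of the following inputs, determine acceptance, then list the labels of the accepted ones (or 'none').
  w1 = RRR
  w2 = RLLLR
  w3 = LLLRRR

w1: Trace: S1 -R-> S1 -R-> S1 -R-> S1  → end S1, accepted
w2: Trace: S1 -R-> S1 -L-> S2 -L-> S1 -L-> S2 -R-> S0  → end S0, rejected
w3: Trace: S1 -L-> S2 -L-> S1 -L-> S2 -R-> S0 -R-> S2 -R-> S0  → end S0, rejected

w1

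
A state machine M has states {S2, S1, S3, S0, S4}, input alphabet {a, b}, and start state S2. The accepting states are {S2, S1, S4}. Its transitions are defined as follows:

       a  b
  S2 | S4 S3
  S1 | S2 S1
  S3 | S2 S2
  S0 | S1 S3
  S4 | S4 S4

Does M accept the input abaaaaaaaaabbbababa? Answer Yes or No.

Yes

S2 → S4 → S4 → S4 → S4 → S4 → S4 → S4 → S4 → S4 → S4 → S4 → S4 → S4 → S4 → S4 → S4 → S4 → S4 → S4
End state S4 is accepting.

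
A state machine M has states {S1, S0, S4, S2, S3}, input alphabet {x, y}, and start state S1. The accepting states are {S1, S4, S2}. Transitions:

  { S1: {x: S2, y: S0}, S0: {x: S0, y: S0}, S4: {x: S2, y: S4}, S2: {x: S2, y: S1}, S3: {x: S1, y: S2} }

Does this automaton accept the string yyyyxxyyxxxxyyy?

No

Trace: S1 -y-> S0 -y-> S0 -y-> S0 -y-> S0 -x-> S0 -x-> S0 -y-> S0 -y-> S0 -x-> S0 -x-> S0 -x-> S0 -x-> S0 -y-> S0 -y-> S0 -y-> S0
End state S0 is not accepting.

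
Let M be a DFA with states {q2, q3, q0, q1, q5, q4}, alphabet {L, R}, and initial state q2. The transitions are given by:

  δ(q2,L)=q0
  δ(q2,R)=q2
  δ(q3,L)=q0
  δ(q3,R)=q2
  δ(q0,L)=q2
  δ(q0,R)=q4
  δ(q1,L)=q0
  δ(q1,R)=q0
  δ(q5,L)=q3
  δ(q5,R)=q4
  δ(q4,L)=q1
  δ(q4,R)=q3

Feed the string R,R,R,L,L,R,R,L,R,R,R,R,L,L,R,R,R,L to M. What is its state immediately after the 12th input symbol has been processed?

q2

q2 → q2 → q2 → q2 → q0 → q2 → q2 → q2 → q0 → q4 → q3 → q2 → q2
After 12 symbols: q2.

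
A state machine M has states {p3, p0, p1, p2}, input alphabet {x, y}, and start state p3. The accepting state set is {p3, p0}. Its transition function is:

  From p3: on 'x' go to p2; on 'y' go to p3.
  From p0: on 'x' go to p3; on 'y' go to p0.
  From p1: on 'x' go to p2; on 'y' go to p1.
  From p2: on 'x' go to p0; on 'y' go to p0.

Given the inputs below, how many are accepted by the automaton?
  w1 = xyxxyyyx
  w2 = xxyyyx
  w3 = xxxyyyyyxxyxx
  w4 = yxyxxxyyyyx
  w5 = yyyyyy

4

w1: Trace: p3 -x-> p2 -y-> p0 -x-> p3 -x-> p2 -y-> p0 -y-> p0 -y-> p0 -x-> p3  → end p3, accepted
w2: Trace: p3 -x-> p2 -x-> p0 -y-> p0 -y-> p0 -y-> p0 -x-> p3  → end p3, accepted
w3: Trace: p3 -x-> p2 -x-> p0 -x-> p3 -y-> p3 -y-> p3 -y-> p3 -y-> p3 -y-> p3 -x-> p2 -x-> p0 -y-> p0 -x-> p3 -x-> p2  → end p2, rejected
w4: Trace: p3 -y-> p3 -x-> p2 -y-> p0 -x-> p3 -x-> p2 -x-> p0 -y-> p0 -y-> p0 -y-> p0 -y-> p0 -x-> p3  → end p3, accepted
w5: Trace: p3 -y-> p3 -y-> p3 -y-> p3 -y-> p3 -y-> p3 -y-> p3  → end p3, accepted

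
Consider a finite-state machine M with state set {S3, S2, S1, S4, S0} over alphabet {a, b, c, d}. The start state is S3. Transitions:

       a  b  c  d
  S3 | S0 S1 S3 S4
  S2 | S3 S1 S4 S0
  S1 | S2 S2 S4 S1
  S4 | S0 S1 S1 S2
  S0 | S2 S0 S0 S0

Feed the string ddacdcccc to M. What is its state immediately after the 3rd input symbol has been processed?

S3

Trace: S3 -d-> S4 -d-> S2 -a-> S3
After 3 symbols: S3.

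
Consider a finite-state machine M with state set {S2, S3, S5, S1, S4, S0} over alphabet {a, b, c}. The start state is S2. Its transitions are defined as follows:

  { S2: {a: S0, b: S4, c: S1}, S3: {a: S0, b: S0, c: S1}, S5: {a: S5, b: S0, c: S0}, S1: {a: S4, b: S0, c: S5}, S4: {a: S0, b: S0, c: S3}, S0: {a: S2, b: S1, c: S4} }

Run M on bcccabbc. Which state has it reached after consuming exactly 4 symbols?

S5

S2 → S4 → S3 → S1 → S5
After 4 symbols: S5.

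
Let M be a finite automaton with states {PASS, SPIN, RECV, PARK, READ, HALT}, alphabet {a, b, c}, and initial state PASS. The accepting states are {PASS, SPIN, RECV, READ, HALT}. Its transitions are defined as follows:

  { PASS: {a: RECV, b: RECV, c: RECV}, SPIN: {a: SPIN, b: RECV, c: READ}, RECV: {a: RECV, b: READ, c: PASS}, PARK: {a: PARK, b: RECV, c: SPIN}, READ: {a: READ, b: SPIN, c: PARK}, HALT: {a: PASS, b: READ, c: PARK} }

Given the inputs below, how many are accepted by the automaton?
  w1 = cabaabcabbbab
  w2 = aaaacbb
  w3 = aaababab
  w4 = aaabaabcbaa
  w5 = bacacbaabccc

5

w1:
  start at PASS
  read 'c': PASS → RECV
  read 'a': RECV → RECV
  read 'b': RECV → READ
  read 'a': READ → READ
  read 'a': READ → READ
  read 'b': READ → SPIN
  read 'c': SPIN → READ
  read 'a': READ → READ
  read 'b': READ → SPIN
  read 'b': SPIN → RECV
  read 'b': RECV → READ
  read 'a': READ → READ
  read 'b': READ → SPIN
  end SPIN, accepted
w2:
  start at PASS
  read 'a': PASS → RECV
  read 'a': RECV → RECV
  read 'a': RECV → RECV
  read 'a': RECV → RECV
  read 'c': RECV → PASS
  read 'b': PASS → RECV
  read 'b': RECV → READ
  end READ, accepted
w3:
  start at PASS
  read 'a': PASS → RECV
  read 'a': RECV → RECV
  read 'a': RECV → RECV
  read 'b': RECV → READ
  read 'a': READ → READ
  read 'b': READ → SPIN
  read 'a': SPIN → SPIN
  read 'b': SPIN → RECV
  end RECV, accepted
w4:
  start at PASS
  read 'a': PASS → RECV
  read 'a': RECV → RECV
  read 'a': RECV → RECV
  read 'b': RECV → READ
  read 'a': READ → READ
  read 'a': READ → READ
  read 'b': READ → SPIN
  read 'c': SPIN → READ
  read 'b': READ → SPIN
  read 'a': SPIN → SPIN
  read 'a': SPIN → SPIN
  end SPIN, accepted
w5:
  start at PASS
  read 'b': PASS → RECV
  read 'a': RECV → RECV
  read 'c': RECV → PASS
  read 'a': PASS → RECV
  read 'c': RECV → PASS
  read 'b': PASS → RECV
  read 'a': RECV → RECV
  read 'a': RECV → RECV
  read 'b': RECV → READ
  read 'c': READ → PARK
  read 'c': PARK → SPIN
  read 'c': SPIN → READ
  end READ, accepted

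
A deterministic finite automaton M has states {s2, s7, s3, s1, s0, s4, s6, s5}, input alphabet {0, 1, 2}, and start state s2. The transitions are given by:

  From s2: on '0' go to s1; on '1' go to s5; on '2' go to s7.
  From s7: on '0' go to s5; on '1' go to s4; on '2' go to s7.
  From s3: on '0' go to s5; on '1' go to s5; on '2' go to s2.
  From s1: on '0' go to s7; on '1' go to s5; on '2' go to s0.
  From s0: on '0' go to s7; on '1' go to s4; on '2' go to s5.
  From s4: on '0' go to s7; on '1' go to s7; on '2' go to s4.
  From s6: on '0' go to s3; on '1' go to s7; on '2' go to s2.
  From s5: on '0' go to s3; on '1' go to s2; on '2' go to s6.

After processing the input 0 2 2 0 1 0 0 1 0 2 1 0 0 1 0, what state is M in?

start at s2
read '0': s2 → s1
read '2': s1 → s0
read '2': s0 → s5
read '0': s5 → s3
read '1': s3 → s5
read '0': s5 → s3
read '0': s3 → s5
read '1': s5 → s2
read '0': s2 → s1
read '2': s1 → s0
read '1': s0 → s4
read '0': s4 → s7
read '0': s7 → s5
read '1': s5 → s2
read '0': s2 → s1

s1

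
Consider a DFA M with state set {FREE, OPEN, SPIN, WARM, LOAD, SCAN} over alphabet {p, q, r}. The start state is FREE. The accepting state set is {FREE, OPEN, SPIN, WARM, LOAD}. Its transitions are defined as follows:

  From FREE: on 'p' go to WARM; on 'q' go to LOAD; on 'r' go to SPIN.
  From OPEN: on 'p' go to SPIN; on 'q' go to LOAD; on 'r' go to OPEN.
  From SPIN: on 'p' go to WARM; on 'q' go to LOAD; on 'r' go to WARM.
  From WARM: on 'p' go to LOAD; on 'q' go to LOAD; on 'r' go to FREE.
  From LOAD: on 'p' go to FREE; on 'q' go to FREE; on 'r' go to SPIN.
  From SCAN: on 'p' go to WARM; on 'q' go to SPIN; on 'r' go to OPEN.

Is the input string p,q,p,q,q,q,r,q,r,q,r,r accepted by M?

Yes

FREE → WARM → LOAD → FREE → LOAD → FREE → LOAD → SPIN → LOAD → SPIN → LOAD → SPIN → WARM
End state WARM is accepting.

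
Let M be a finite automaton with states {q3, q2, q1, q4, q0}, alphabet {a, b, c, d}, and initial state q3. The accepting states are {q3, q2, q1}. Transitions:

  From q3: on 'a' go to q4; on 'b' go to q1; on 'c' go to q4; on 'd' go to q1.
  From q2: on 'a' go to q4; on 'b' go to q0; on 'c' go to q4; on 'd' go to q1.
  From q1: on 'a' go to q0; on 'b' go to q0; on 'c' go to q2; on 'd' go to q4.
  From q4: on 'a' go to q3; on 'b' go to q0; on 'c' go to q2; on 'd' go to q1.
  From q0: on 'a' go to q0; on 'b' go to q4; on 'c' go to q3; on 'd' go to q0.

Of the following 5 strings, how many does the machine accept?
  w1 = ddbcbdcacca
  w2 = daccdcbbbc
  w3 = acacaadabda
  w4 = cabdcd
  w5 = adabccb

3

w1: q3 → q1 → q4 → q0 → q3 → q1 → q4 → q2 → q4 → q2 → q4 → q3  → end q3, accepted
w2: q3 → q1 → q0 → q3 → q4 → q1 → q2 → q0 → q4 → q0 → q3  → end q3, accepted
w3: q3 → q4 → q2 → q4 → q2 → q4 → q3 → q1 → q0 → q4 → q1 → q0  → end q0, rejected
w4: q3 → q4 → q3 → q1 → q4 → q2 → q1  → end q1, accepted
w5: q3 → q4 → q1 → q0 → q4 → q2 → q4 → q0  → end q0, rejected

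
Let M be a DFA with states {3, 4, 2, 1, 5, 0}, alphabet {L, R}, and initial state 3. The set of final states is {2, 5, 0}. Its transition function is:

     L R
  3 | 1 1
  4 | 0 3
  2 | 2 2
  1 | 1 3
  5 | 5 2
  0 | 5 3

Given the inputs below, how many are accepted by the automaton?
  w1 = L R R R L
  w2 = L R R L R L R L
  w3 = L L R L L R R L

0

w1: Trace: 3 -L-> 1 -R-> 3 -R-> 1 -R-> 3 -L-> 1  → end 1, rejected
w2: Trace: 3 -L-> 1 -R-> 3 -R-> 1 -L-> 1 -R-> 3 -L-> 1 -R-> 3 -L-> 1  → end 1, rejected
w3: Trace: 3 -L-> 1 -L-> 1 -R-> 3 -L-> 1 -L-> 1 -R-> 3 -R-> 1 -L-> 1  → end 1, rejected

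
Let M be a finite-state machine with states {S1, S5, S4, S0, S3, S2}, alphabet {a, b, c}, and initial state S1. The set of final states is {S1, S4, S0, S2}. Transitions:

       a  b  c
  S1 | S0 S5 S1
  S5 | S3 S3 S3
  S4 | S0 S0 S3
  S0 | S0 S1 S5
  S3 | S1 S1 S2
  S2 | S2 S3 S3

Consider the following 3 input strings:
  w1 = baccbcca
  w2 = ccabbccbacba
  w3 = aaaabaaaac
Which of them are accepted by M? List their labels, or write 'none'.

w1

w1:
  start at S1
  read 'b': S1 → S5
  read 'a': S5 → S3
  read 'c': S3 → S2
  read 'c': S2 → S3
  read 'b': S3 → S1
  read 'c': S1 → S1
  read 'c': S1 → S1
  read 'a': S1 → S0
  end S0, accepted
w2:
  start at S1
  read 'c': S1 → S1
  read 'c': S1 → S1
  read 'a': S1 → S0
  read 'b': S0 → S1
  read 'b': S1 → S5
  read 'c': S5 → S3
  read 'c': S3 → S2
  read 'b': S2 → S3
  read 'a': S3 → S1
  read 'c': S1 → S1
  read 'b': S1 → S5
  read 'a': S5 → S3
  end S3, rejected
w3:
  start at S1
  read 'a': S1 → S0
  read 'a': S0 → S0
  read 'a': S0 → S0
  read 'a': S0 → S0
  read 'b': S0 → S1
  read 'a': S1 → S0
  read 'a': S0 → S0
  read 'a': S0 → S0
  read 'a': S0 → S0
  read 'c': S0 → S5
  end S5, rejected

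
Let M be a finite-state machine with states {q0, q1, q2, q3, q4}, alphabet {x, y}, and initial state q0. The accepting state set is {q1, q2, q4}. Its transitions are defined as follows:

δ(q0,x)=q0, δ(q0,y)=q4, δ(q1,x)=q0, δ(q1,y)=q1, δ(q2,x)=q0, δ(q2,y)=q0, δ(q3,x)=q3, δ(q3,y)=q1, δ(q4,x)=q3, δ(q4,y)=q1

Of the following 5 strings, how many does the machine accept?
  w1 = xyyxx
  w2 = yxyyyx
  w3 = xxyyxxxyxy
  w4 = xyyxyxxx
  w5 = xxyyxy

2

w1: q0 → q0 → q4 → q1 → q0 → q0  → end q0, rejected
w2: q0 → q4 → q3 → q1 → q1 → q1 → q0  → end q0, rejected
w3: q0 → q0 → q0 → q4 → q1 → q0 → q0 → q0 → q4 → q3 → q1  → end q1, accepted
w4: q0 → q0 → q4 → q1 → q0 → q4 → q3 → q3 → q3  → end q3, rejected
w5: q0 → q0 → q0 → q4 → q1 → q0 → q4  → end q4, accepted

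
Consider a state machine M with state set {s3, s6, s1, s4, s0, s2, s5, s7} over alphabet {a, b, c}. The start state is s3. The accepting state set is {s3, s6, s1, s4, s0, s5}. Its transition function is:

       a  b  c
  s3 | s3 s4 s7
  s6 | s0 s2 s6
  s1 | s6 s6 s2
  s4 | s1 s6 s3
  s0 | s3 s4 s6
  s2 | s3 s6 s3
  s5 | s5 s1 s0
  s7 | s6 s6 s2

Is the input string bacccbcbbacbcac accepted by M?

s3 → s4 → s1 → s2 → s3 → s7 → s6 → s6 → s2 → s6 → s0 → s6 → s2 → s3 → s3 → s7
End state s7 is not accepting.

No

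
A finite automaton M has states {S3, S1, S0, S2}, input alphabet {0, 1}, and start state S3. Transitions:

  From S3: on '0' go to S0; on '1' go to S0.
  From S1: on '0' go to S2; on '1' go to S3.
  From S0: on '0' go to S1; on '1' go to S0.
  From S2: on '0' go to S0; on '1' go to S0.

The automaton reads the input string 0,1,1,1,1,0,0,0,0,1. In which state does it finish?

S3

Trace: S3 -0-> S0 -1-> S0 -1-> S0 -1-> S0 -1-> S0 -0-> S1 -0-> S2 -0-> S0 -0-> S1 -1-> S3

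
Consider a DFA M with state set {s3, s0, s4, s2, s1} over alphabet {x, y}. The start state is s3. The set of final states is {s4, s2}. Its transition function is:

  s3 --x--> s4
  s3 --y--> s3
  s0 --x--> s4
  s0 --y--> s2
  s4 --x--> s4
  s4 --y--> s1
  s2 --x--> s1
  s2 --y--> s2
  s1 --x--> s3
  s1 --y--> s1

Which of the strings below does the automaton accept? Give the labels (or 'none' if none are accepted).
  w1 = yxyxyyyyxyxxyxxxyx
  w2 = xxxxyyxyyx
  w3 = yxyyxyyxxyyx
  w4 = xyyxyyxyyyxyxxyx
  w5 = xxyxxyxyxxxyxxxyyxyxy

w2

w1: Trace: s3 -y-> s3 -x-> s4 -y-> s1 -x-> s3 -y-> s3 -y-> s3 -y-> s3 -y-> s3 -x-> s4 -y-> s1 -x-> s3 -x-> s4 -y-> s1 -x-> s3 -x-> s4 -x-> s4 -y-> s1 -x-> s3  → end s3, rejected
w2: Trace: s3 -x-> s4 -x-> s4 -x-> s4 -x-> s4 -y-> s1 -y-> s1 -x-> s3 -y-> s3 -y-> s3 -x-> s4  → end s4, accepted
w3: Trace: s3 -y-> s3 -x-> s4 -y-> s1 -y-> s1 -x-> s3 -y-> s3 -y-> s3 -x-> s4 -x-> s4 -y-> s1 -y-> s1 -x-> s3  → end s3, rejected
w4: Trace: s3 -x-> s4 -y-> s1 -y-> s1 -x-> s3 -y-> s3 -y-> s3 -x-> s4 -y-> s1 -y-> s1 -y-> s1 -x-> s3 -y-> s3 -x-> s4 -x-> s4 -y-> s1 -x-> s3  → end s3, rejected
w5: Trace: s3 -x-> s4 -x-> s4 -y-> s1 -x-> s3 -x-> s4 -y-> s1 -x-> s3 -y-> s3 -x-> s4 -x-> s4 -x-> s4 -y-> s1 -x-> s3 -x-> s4 -x-> s4 -y-> s1 -y-> s1 -x-> s3 -y-> s3 -x-> s4 -y-> s1  → end s1, rejected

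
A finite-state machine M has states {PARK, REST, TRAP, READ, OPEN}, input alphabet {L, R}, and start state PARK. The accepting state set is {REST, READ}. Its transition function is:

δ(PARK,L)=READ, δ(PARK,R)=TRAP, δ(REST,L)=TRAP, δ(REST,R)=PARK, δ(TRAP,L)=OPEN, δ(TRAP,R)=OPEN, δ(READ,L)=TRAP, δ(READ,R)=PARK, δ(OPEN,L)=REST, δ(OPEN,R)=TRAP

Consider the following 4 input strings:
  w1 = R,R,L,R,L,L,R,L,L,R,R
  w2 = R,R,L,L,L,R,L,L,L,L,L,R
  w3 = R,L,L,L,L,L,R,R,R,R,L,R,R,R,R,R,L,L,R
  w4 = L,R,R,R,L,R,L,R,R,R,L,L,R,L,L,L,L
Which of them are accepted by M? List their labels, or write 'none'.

w1:
  start at PARK
  read 'R': PARK → TRAP
  read 'R': TRAP → OPEN
  read 'L': OPEN → REST
  read 'R': REST → PARK
  read 'L': PARK → READ
  read 'L': READ → TRAP
  read 'R': TRAP → OPEN
  read 'L': OPEN → REST
  read 'L': REST → TRAP
  read 'R': TRAP → OPEN
  read 'R': OPEN → TRAP
  end TRAP, rejected
w2:
  start at PARK
  read 'R': PARK → TRAP
  read 'R': TRAP → OPEN
  read 'L': OPEN → REST
  read 'L': REST → TRAP
  read 'L': TRAP → OPEN
  read 'R': OPEN → TRAP
  read 'L': TRAP → OPEN
  read 'L': OPEN → REST
  read 'L': REST → TRAP
  read 'L': TRAP → OPEN
  read 'L': OPEN → REST
  read 'R': REST → PARK
  end PARK, rejected
w3:
  start at PARK
  read 'R': PARK → TRAP
  read 'L': TRAP → OPEN
  read 'L': OPEN → REST
  read 'L': REST → TRAP
  read 'L': TRAP → OPEN
  read 'L': OPEN → REST
  read 'R': REST → PARK
  read 'R': PARK → TRAP
  read 'R': TRAP → OPEN
  read 'R': OPEN → TRAP
  read 'L': TRAP → OPEN
  read 'R': OPEN → TRAP
  read 'R': TRAP → OPEN
  read 'R': OPEN → TRAP
  read 'R': TRAP → OPEN
  read 'R': OPEN → TRAP
  read 'L': TRAP → OPEN
  read 'L': OPEN → REST
  read 'R': REST → PARK
  end PARK, rejected
w4:
  start at PARK
  read 'L': PARK → READ
  read 'R': READ → PARK
  read 'R': PARK → TRAP
  read 'R': TRAP → OPEN
  read 'L': OPEN → REST
  read 'R': REST → PARK
  read 'L': PARK → READ
  read 'R': READ → PARK
  read 'R': PARK → TRAP
  read 'R': TRAP → OPEN
  read 'L': OPEN → REST
  read 'L': REST → TRAP
  read 'R': TRAP → OPEN
  read 'L': OPEN → REST
  read 'L': REST → TRAP
  read 'L': TRAP → OPEN
  read 'L': OPEN → REST
  end REST, accepted

w4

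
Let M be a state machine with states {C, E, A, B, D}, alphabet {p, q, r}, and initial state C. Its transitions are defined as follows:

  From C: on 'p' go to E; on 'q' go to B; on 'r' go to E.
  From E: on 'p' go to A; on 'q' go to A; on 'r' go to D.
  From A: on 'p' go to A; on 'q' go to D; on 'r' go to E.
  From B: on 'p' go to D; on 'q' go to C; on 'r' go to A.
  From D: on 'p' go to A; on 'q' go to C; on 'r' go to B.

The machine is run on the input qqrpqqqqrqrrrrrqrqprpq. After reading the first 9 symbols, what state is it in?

E

start at C
read 'q': C → B
read 'q': B → C
read 'r': C → E
read 'p': E → A
read 'q': A → D
read 'q': D → C
read 'q': C → B
read 'q': B → C
read 'r': C → E
After 9 symbols: E.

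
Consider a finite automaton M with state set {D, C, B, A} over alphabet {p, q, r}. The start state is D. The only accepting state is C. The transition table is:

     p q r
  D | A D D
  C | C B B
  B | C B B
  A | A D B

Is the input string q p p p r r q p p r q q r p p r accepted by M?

No

Trace: D -q-> D -p-> A -p-> A -p-> A -r-> B -r-> B -q-> B -p-> C -p-> C -r-> B -q-> B -q-> B -r-> B -p-> C -p-> C -r-> B
End state B is not accepting.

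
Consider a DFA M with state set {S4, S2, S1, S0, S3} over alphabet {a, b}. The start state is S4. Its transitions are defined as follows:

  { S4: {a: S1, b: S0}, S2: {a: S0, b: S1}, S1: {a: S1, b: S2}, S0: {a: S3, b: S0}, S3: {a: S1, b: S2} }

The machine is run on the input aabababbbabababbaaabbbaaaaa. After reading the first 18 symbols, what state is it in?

S4 → S1 → S1 → S2 → S0 → S0 → S3 → S2 → S1 → S2 → S0 → S0 → S3 → S2 → S0 → S0 → S0 → S3 → S1
After 18 symbols: S1.

S1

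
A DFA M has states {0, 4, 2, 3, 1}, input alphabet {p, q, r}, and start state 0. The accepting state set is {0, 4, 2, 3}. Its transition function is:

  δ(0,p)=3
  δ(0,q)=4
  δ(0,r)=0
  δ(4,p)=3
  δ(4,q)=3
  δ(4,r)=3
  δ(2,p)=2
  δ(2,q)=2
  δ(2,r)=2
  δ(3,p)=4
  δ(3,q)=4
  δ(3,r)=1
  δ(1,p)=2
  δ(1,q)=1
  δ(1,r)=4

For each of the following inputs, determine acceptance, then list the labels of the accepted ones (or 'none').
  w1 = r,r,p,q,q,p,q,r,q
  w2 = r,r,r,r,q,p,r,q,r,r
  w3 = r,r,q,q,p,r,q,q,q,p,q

w1:
  start at 0
  read 'r': 0 → 0
  read 'r': 0 → 0
  read 'p': 0 → 3
  read 'q': 3 → 4
  read 'q': 4 → 3
  read 'p': 3 → 4
  read 'q': 4 → 3
  read 'r': 3 → 1
  read 'q': 1 → 1
  end 1, rejected
w2:
  start at 0
  read 'r': 0 → 0
  read 'r': 0 → 0
  read 'r': 0 → 0
  read 'r': 0 → 0
  read 'q': 0 → 4
  read 'p': 4 → 3
  read 'r': 3 → 1
  read 'q': 1 → 1
  read 'r': 1 → 4
  read 'r': 4 → 3
  end 3, accepted
w3:
  start at 0
  read 'r': 0 → 0
  read 'r': 0 → 0
  read 'q': 0 → 4
  read 'q': 4 → 3
  read 'p': 3 → 4
  read 'r': 4 → 3
  read 'q': 3 → 4
  read 'q': 4 → 3
  read 'q': 3 → 4
  read 'p': 4 → 3
  read 'q': 3 → 4
  end 4, accepted

w2, w3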